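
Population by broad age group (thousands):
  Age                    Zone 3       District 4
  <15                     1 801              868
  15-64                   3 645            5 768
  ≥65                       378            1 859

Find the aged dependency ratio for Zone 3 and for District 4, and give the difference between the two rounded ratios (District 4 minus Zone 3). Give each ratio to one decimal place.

Zone 3: 378 / 3 645 × 100 = 10.4
District 4: 1 859 / 5 768 × 100 = 32.2

Zone 3: 10.4
District 4: 32.2
Difference: +21.8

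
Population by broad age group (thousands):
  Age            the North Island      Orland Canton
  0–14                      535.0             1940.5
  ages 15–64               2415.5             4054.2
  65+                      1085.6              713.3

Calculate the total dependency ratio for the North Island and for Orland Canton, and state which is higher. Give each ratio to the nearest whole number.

the North Island: 67
Orland Canton: 65
Higher: the North Island

the North Island: (535.0 + 1085.6) / 2415.5 × 100 = 1620.6 / 2415.5 × 100 = 67
Orland Canton: (1940.5 + 713.3) / 4054.2 × 100 = 2653.8 / 4054.2 × 100 = 65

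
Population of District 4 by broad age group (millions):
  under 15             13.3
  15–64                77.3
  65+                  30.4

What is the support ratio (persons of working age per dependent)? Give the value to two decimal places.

Support ratio: 1.77

Support ratio = 77.3 / (13.3 + 30.4) = 77.3 / 43.7 = 1.77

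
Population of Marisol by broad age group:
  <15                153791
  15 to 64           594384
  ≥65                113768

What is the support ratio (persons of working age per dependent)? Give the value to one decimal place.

Support ratio = 594384 / (153791 + 113768) = 594384 / 267559 = 2.2

Support ratio: 2.2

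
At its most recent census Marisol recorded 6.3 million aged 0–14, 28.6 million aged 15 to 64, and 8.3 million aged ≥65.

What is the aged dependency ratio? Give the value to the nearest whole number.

Old-age dependency ratio = 8.3 / 28.6 × 100 = 29

Old-age dependency ratio: 29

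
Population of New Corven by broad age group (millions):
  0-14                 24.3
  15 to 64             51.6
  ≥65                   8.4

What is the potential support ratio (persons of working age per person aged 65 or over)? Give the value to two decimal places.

Potential support ratio = 51.6 / 8.4 = 6.14

Potential support ratio: 6.14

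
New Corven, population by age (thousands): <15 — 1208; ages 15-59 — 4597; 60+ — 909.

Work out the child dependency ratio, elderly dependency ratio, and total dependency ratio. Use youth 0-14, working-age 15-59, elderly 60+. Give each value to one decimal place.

Youth dependency ratio: 26.3
Old-age dependency ratio: 19.8
Total dependency ratio: 46.1

Youth dependency ratio = 1208 / 4597 × 100 = 26.3
Old-age dependency ratio = 909 / 4597 × 100 = 19.8
Total dependency ratio = (1208 + 909) / 4597 × 100 = 2117 / 4597 × 100 = 46.1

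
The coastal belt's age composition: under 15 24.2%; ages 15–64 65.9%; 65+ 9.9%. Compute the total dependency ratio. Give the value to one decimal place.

Total dependency ratio = (24.2 + 9.9) / 65.9 × 100 = 34.1 / 65.9 × 100 = 51.7

Total dependency ratio: 51.7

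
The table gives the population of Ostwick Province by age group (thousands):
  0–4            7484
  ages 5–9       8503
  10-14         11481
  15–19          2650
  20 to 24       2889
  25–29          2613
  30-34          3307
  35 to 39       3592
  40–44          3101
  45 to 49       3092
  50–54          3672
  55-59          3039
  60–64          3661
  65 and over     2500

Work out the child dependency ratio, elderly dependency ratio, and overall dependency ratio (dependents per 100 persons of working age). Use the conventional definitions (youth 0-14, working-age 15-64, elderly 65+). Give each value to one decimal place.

0–14: 7484 + 8503 + 11481 = 27468
15–64: 2650 + 2889 + 2613 + 3307 + 3592 + 3101 + 3092 + 3672 + 3039 + 3661 = 31616
65+: 2500
Youth dependency ratio = 27468 / 31616 × 100 = 86.9
Old-age dependency ratio = 2500 / 31616 × 100 = 7.9
Total dependency ratio = (27468 + 2500) / 31616 × 100 = 29968 / 31616 × 100 = 94.8

Youth dependency ratio: 86.9
Old-age dependency ratio: 7.9
Total dependency ratio: 94.8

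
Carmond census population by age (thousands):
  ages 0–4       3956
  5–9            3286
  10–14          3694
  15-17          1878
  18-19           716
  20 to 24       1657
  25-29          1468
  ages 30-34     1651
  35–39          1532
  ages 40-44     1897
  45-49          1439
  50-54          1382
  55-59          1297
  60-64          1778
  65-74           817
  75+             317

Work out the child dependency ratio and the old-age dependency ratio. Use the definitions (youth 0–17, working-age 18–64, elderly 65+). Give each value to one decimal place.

0–17: 3956 + 3286 + 3694 + 1878 = 12814
18–64: 716 + 1657 + 1468 + 1651 + 1532 + 1897 + 1439 + 1382 + 1297 + 1778 = 14817
65+: 817 + 317 = 1134
Youth dependency ratio = 12814 / 14817 × 100 = 86.5
Old-age dependency ratio = 1134 / 14817 × 100 = 7.7

Youth dependency ratio: 86.5
Old-age dependency ratio: 7.7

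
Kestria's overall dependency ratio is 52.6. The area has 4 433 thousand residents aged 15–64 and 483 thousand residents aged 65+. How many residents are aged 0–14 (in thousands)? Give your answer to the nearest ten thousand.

Aged 0–14: 1 850

Total dependency ratio = (youth + elderly) / working-age × 100
52.6 = (Y + 483) / 4 433 × 100
⇒ 1 850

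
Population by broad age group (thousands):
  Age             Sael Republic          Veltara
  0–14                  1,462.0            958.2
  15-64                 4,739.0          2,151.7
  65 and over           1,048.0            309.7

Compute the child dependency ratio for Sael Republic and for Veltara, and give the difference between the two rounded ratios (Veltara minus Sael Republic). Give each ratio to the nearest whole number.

Sael Republic: 31
Veltara: 45
Difference: +14

Sael Republic: 1,462.0 / 4,739.0 × 100 = 31
Veltara: 958.2 / 2,151.7 × 100 = 45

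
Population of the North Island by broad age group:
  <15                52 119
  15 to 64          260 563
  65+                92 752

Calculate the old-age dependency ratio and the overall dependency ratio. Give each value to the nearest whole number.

Old-age dependency ratio = 92 752 / 260 563 × 100 = 36
Total dependency ratio = (52 119 + 92 752) / 260 563 × 100 = 144 871 / 260 563 × 100 = 56

Old-age dependency ratio: 36
Total dependency ratio: 56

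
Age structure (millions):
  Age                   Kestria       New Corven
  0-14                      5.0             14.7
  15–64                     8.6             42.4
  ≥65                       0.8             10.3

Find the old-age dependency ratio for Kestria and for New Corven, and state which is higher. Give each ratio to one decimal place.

Kestria: 9.3
New Corven: 24.3
Higher: New Corven

Kestria: 0.8 / 8.6 × 100 = 9.3
New Corven: 10.3 / 42.4 × 100 = 24.3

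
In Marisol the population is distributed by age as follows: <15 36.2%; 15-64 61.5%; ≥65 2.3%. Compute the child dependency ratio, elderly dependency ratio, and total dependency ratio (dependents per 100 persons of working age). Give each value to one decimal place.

Youth dependency ratio: 58.9
Old-age dependency ratio: 3.7
Total dependency ratio: 62.6

Youth dependency ratio = 36.2 / 61.5 × 100 = 58.9
Old-age dependency ratio = 2.3 / 61.5 × 100 = 3.7
Total dependency ratio = (36.2 + 2.3) / 61.5 × 100 = 38.5 / 61.5 × 100 = 62.6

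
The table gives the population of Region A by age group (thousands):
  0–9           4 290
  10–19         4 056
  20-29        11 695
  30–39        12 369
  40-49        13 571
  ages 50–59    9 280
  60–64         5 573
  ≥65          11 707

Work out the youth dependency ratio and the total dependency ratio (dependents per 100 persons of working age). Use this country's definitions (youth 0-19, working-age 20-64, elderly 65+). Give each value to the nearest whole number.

0–19: 4 290 + 4 056 = 8 346
20–64: 11 695 + 12 369 + 13 571 + 9 280 + 5 573 = 52 488
65+: 11 707
Youth dependency ratio = 8 346 / 52 488 × 100 = 16
Total dependency ratio = (8 346 + 11 707) / 52 488 × 100 = 20 053 / 52 488 × 100 = 38

Youth dependency ratio: 16
Total dependency ratio: 38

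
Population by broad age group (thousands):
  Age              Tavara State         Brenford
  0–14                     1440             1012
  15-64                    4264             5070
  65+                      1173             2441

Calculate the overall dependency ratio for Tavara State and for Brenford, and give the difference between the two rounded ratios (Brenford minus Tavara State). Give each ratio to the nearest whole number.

Tavara State: (1440 + 1173) / 4264 × 100 = 2613 / 4264 × 100 = 61
Brenford: (1012 + 2441) / 5070 × 100 = 3453 / 5070 × 100 = 68

Tavara State: 61
Brenford: 68
Difference: +7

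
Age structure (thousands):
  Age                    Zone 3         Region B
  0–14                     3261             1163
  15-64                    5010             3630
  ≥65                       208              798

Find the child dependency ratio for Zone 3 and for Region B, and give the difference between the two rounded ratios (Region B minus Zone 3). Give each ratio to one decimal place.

Zone 3: 65.1
Region B: 32.0
Difference: -33.1

Zone 3: 3261 / 5010 × 100 = 65.1
Region B: 1163 / 3630 × 100 = 32.0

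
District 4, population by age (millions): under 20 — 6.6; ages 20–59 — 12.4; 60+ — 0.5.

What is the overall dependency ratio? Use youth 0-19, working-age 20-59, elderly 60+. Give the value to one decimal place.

Total dependency ratio = (6.6 + 0.5) / 12.4 × 100 = 7.1 / 12.4 × 100 = 57.3

Total dependency ratio: 57.3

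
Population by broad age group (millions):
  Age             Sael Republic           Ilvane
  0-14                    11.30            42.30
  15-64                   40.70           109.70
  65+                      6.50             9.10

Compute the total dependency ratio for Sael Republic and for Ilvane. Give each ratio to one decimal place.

Sael Republic: 43.7
Ilvane: 46.9

Sael Republic: (11.30 + 6.50) / 40.70 × 100 = 17.80 / 40.70 × 100 = 43.7
Ilvane: (42.30 + 9.10) / 109.70 × 100 = 51.40 / 109.70 × 100 = 46.9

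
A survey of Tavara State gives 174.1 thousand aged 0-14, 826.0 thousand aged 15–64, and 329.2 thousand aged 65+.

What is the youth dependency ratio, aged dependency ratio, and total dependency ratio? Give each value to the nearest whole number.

Youth dependency ratio = 174.1 / 826.0 × 100 = 21
Old-age dependency ratio = 329.2 / 826.0 × 100 = 40
Total dependency ratio = (174.1 + 329.2) / 826.0 × 100 = 503.3 / 826.0 × 100 = 61

Youth dependency ratio: 21
Old-age dependency ratio: 40
Total dependency ratio: 61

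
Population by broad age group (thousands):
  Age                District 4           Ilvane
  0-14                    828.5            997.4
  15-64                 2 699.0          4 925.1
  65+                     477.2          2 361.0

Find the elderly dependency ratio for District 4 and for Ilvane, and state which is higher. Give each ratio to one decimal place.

District 4: 17.7
Ilvane: 47.9
Higher: Ilvane

District 4: 477.2 / 2 699.0 × 100 = 17.7
Ilvane: 2 361.0 / 4 925.1 × 100 = 47.9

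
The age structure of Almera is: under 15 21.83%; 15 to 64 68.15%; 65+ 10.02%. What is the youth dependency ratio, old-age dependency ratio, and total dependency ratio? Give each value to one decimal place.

Youth dependency ratio: 32.0
Old-age dependency ratio: 14.7
Total dependency ratio: 46.7

Youth dependency ratio = 21.83 / 68.15 × 100 = 32.0
Old-age dependency ratio = 10.02 / 68.15 × 100 = 14.7
Total dependency ratio = (21.83 + 10.02) / 68.15 × 100 = 31.85 / 68.15 × 100 = 46.7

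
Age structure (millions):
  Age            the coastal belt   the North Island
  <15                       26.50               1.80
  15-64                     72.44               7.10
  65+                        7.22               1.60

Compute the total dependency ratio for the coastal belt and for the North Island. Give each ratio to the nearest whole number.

the coastal belt: (26.50 + 7.22) / 72.44 × 100 = 33.72 / 72.44 × 100 = 47
the North Island: (1.80 + 1.60) / 7.10 × 100 = 3.40 / 7.10 × 100 = 48

the coastal belt: 47
the North Island: 48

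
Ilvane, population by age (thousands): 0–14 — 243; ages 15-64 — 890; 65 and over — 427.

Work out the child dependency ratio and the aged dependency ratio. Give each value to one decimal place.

Youth dependency ratio: 27.3
Old-age dependency ratio: 48.0

Youth dependency ratio = 243 / 890 × 100 = 27.3
Old-age dependency ratio = 427 / 890 × 100 = 48.0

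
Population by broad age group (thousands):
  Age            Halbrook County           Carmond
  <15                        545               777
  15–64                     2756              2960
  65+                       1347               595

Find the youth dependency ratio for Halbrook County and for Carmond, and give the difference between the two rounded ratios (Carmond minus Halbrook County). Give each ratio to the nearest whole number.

Halbrook County: 20
Carmond: 26
Difference: +6

Halbrook County: 545 / 2756 × 100 = 20
Carmond: 777 / 2960 × 100 = 26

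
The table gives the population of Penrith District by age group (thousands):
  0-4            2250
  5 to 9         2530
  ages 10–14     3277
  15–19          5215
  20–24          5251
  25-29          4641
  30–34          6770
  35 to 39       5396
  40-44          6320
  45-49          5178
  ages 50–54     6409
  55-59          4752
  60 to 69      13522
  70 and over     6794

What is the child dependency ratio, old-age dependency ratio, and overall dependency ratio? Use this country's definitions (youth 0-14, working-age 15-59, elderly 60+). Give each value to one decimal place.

Youth dependency ratio: 16.1
Old-age dependency ratio: 40.7
Total dependency ratio: 56.8

0–14: 2250 + 2530 + 3277 = 8057
15–59: 5215 + 5251 + 4641 + 6770 + 5396 + 6320 + 5178 + 6409 + 4752 = 49932
60+: 13522 + 6794 = 20316
Youth dependency ratio = 8057 / 49932 × 100 = 16.1
Old-age dependency ratio = 20316 / 49932 × 100 = 40.7
Total dependency ratio = (8057 + 20316) / 49932 × 100 = 28373 / 49932 × 100 = 56.8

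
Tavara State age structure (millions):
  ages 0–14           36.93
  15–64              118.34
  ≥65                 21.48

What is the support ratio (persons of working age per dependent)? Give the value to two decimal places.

Support ratio = 118.34 / (36.93 + 21.48) = 118.34 / 58.41 = 2.03

Support ratio: 2.03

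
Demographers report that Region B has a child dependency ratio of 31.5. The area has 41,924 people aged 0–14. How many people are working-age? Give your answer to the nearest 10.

Working-age: 133,090

Youth dependency ratio = youth / working-age × 100
31.5 = 41,924 / W × 100
⇒ 133,090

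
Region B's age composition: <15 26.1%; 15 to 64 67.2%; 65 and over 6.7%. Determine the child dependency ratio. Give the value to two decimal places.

Youth dependency ratio = 26.1 / 67.2 × 100 = 38.84

Youth dependency ratio: 38.84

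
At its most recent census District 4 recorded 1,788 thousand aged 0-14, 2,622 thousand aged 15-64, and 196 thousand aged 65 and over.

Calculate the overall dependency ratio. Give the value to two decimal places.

Total dependency ratio: 75.67

Total dependency ratio = (1,788 + 196) / 2,622 × 100 = 1,984 / 2,622 × 100 = 75.67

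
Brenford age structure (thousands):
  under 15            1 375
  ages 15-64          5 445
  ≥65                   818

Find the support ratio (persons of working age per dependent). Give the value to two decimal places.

Support ratio: 2.48

Support ratio = 5 445 / (1 375 + 818) = 5 445 / 2 193 = 2.48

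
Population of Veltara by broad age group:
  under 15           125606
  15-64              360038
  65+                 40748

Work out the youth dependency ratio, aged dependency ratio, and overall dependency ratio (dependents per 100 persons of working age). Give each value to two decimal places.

Youth dependency ratio: 34.89
Old-age dependency ratio: 11.32
Total dependency ratio: 46.20

Youth dependency ratio = 125606 / 360038 × 100 = 34.89
Old-age dependency ratio = 40748 / 360038 × 100 = 11.32
Total dependency ratio = (125606 + 40748) / 360038 × 100 = 166354 / 360038 × 100 = 46.20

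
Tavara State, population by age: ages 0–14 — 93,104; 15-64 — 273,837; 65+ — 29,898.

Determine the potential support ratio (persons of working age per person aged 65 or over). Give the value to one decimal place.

Potential support ratio: 9.2

Potential support ratio = 273,837 / 29,898 = 9.2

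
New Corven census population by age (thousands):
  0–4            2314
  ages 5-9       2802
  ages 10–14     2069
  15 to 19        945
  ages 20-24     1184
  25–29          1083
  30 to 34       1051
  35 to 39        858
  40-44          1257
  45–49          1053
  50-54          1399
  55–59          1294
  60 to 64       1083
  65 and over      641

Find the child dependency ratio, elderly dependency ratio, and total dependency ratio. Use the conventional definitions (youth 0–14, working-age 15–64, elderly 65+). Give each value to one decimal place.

Youth dependency ratio: 64.1
Old-age dependency ratio: 5.7
Total dependency ratio: 69.8

0–14: 2314 + 2802 + 2069 = 7185
15–64: 945 + 1184 + 1083 + 1051 + 858 + 1257 + 1053 + 1399 + 1294 + 1083 = 11207
65+: 641
Youth dependency ratio = 7185 / 11207 × 100 = 64.1
Old-age dependency ratio = 641 / 11207 × 100 = 5.7
Total dependency ratio = (7185 + 641) / 11207 × 100 = 7826 / 11207 × 100 = 69.8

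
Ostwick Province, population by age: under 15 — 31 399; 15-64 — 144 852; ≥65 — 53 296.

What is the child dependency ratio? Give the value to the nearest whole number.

Youth dependency ratio: 22

Youth dependency ratio = 31 399 / 144 852 × 100 = 22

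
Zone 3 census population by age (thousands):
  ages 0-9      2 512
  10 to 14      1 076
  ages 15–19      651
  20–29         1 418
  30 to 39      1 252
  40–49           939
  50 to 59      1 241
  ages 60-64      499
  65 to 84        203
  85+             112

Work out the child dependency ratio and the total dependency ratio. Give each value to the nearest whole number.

0–14: 2 512 + 1 076 = 3 588
15–64: 651 + 1 418 + 1 252 + 939 + 1 241 + 499 = 6 000
65+: 203 + 112 = 315
Youth dependency ratio = 3 588 / 6 000 × 100 = 60
Total dependency ratio = (3 588 + 315) / 6 000 × 100 = 3 903 / 6 000 × 100 = 65

Youth dependency ratio: 60
Total dependency ratio: 65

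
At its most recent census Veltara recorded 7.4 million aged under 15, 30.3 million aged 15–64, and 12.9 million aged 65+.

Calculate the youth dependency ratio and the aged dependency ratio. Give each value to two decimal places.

Youth dependency ratio = 7.4 / 30.3 × 100 = 24.42
Old-age dependency ratio = 12.9 / 30.3 × 100 = 42.57

Youth dependency ratio: 24.42
Old-age dependency ratio: 42.57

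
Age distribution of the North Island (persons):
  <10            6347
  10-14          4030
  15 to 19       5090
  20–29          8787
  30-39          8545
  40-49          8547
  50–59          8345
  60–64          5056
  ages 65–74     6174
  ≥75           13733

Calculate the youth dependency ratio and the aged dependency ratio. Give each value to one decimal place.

0–14: 6347 + 4030 = 10377
15–64: 5090 + 8787 + 8545 + 8547 + 8345 + 5056 = 44370
65+: 6174 + 13733 = 19907
Youth dependency ratio = 10377 / 44370 × 100 = 23.4
Old-age dependency ratio = 19907 / 44370 × 100 = 44.9

Youth dependency ratio: 23.4
Old-age dependency ratio: 44.9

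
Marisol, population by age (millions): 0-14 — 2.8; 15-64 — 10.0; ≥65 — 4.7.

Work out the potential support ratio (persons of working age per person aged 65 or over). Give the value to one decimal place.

Potential support ratio: 2.1

Potential support ratio = 10.0 / 4.7 = 2.1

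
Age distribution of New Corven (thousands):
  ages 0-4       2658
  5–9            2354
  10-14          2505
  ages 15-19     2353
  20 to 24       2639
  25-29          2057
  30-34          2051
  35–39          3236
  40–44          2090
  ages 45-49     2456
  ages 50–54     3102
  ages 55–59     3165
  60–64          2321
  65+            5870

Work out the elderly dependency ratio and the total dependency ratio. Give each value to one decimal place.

0–14: 2658 + 2354 + 2505 = 7517
15–64: 2353 + 2639 + 2057 + 2051 + 3236 + 2090 + 2456 + 3102 + 3165 + 2321 = 25470
65+: 5870
Old-age dependency ratio = 5870 / 25470 × 100 = 23.0
Total dependency ratio = (7517 + 5870) / 25470 × 100 = 13387 / 25470 × 100 = 52.6

Old-age dependency ratio: 23.0
Total dependency ratio: 52.6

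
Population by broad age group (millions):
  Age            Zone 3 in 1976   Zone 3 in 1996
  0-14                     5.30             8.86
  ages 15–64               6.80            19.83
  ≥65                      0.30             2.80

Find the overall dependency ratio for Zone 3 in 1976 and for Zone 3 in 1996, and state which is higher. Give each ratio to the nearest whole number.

Zone 3 in 1976: (5.30 + 0.30) / 6.80 × 100 = 5.60 / 6.80 × 100 = 82
Zone 3 in 1996: (8.86 + 2.80) / 19.83 × 100 = 11.66 / 19.83 × 100 = 59

Zone 3 in 1976: 82
Zone 3 in 1996: 59
Higher: Zone 3 in 1976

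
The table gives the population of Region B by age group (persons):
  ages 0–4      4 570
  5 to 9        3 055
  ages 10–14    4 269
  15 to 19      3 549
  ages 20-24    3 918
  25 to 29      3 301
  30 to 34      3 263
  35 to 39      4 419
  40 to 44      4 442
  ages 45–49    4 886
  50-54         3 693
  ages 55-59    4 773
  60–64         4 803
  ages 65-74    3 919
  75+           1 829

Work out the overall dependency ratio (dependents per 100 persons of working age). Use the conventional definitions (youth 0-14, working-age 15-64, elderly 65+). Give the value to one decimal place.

0–14: 4 570 + 3 055 + 4 269 = 11 894
15–64: 3 549 + 3 918 + 3 301 + 3 263 + 4 419 + 4 442 + 4 886 + 3 693 + 4 773 + 4 803 = 41 047
65+: 3 919 + 1 829 = 5 748
Total dependency ratio = (11 894 + 5 748) / 41 047 × 100 = 17 642 / 41 047 × 100 = 43.0

Total dependency ratio: 43.0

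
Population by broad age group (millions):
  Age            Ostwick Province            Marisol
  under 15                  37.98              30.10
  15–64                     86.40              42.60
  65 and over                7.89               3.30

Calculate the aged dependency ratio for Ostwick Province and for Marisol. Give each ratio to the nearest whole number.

Ostwick Province: 7.89 / 86.40 × 100 = 9
Marisol: 3.30 / 42.60 × 100 = 8

Ostwick Province: 9
Marisol: 8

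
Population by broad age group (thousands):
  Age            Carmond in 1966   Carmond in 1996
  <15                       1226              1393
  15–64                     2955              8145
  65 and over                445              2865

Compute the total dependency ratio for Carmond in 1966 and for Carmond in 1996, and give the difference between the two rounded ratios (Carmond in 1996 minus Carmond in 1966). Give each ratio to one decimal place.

Carmond in 1966: 56.5
Carmond in 1996: 52.3
Difference: -4.2

Carmond in 1966: (1226 + 445) / 2955 × 100 = 1671 / 2955 × 100 = 56.5
Carmond in 1996: (1393 + 2865) / 8145 × 100 = 4258 / 8145 × 100 = 52.3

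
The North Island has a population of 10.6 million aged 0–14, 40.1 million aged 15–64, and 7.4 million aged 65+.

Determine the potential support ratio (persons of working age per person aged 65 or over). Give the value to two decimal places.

Potential support ratio = 40.1 / 7.4 = 5.42

Potential support ratio: 5.42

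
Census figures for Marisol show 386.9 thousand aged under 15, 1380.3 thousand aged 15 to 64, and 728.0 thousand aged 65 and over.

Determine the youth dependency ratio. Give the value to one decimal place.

Youth dependency ratio: 28.0

Youth dependency ratio = 386.9 / 1380.3 × 100 = 28.0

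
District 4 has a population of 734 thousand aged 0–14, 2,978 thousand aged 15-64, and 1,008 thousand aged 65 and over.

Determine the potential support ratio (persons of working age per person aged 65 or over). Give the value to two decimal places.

Potential support ratio = 2,978 / 1,008 = 2.95

Potential support ratio: 2.95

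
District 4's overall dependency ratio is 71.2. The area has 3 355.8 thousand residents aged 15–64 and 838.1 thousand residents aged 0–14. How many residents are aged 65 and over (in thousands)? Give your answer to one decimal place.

Total dependency ratio = (youth + elderly) / working-age × 100
71.2 = (838.1 + E) / 3 355.8 × 100
⇒ 1 551.2

Aged 65 and over: 1 551.2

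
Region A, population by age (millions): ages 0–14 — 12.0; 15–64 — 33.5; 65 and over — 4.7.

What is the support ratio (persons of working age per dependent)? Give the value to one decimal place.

Support ratio: 2.0

Support ratio = 33.5 / (12.0 + 4.7) = 33.5 / 16.7 = 2.0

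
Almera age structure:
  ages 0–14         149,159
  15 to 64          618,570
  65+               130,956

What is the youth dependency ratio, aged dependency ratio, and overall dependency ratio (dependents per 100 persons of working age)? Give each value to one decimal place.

Youth dependency ratio: 24.1
Old-age dependency ratio: 21.2
Total dependency ratio: 45.3

Youth dependency ratio = 149,159 / 618,570 × 100 = 24.1
Old-age dependency ratio = 130,956 / 618,570 × 100 = 21.2
Total dependency ratio = (149,159 + 130,956) / 618,570 × 100 = 280,115 / 618,570 × 100 = 45.3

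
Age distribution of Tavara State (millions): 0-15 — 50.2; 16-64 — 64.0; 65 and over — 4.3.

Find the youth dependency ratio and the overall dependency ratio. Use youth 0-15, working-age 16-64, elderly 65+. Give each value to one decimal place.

Youth dependency ratio: 78.4
Total dependency ratio: 85.2

Youth dependency ratio = 50.2 / 64.0 × 100 = 78.4
Total dependency ratio = (50.2 + 4.3) / 64.0 × 100 = 54.5 / 64.0 × 100 = 85.2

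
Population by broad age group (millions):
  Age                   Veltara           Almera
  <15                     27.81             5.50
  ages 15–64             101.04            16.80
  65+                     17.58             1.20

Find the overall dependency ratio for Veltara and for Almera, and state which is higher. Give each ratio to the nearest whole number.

Veltara: 45
Almera: 40
Higher: Veltara

Veltara: (27.81 + 17.58) / 101.04 × 100 = 45.39 / 101.04 × 100 = 45
Almera: (5.50 + 1.20) / 16.80 × 100 = 6.70 / 16.80 × 100 = 40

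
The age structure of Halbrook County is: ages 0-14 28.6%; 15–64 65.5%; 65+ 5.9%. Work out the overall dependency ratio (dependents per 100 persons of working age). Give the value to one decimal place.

Total dependency ratio = (28.6 + 5.9) / 65.5 × 100 = 34.5 / 65.5 × 100 = 52.7

Total dependency ratio: 52.7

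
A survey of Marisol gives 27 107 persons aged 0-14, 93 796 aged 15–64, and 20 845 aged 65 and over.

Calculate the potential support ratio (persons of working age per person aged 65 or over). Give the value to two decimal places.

Potential support ratio = 93 796 / 20 845 = 4.50

Potential support ratio: 4.50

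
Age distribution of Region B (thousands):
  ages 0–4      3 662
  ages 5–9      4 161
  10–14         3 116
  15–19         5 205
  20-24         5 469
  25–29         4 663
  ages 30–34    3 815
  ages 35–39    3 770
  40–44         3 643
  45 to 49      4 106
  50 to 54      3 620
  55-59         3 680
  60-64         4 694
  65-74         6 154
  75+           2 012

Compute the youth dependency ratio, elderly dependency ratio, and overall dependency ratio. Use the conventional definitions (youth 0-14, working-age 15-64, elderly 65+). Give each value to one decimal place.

0–14: 3 662 + 4 161 + 3 116 = 10 939
15–64: 5 205 + 5 469 + 4 663 + 3 815 + 3 770 + 3 643 + 4 106 + 3 620 + 3 680 + 4 694 = 42 665
65+: 6 154 + 2 012 = 8 166
Youth dependency ratio = 10 939 / 42 665 × 100 = 25.6
Old-age dependency ratio = 8 166 / 42 665 × 100 = 19.1
Total dependency ratio = (10 939 + 8 166) / 42 665 × 100 = 19 105 / 42 665 × 100 = 44.8

Youth dependency ratio: 25.6
Old-age dependency ratio: 19.1
Total dependency ratio: 44.8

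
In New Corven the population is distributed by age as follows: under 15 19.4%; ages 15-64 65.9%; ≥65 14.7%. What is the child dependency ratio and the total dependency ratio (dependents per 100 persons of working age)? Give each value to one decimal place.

Youth dependency ratio = 19.4 / 65.9 × 100 = 29.4
Total dependency ratio = (19.4 + 14.7) / 65.9 × 100 = 34.1 / 65.9 × 100 = 51.7

Youth dependency ratio: 29.4
Total dependency ratio: 51.7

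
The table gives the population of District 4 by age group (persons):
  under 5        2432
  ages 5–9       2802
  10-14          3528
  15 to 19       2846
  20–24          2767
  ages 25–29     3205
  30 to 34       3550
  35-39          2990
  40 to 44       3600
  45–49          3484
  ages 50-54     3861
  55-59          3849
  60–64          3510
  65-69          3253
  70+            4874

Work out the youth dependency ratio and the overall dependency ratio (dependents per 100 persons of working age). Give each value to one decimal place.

Youth dependency ratio: 26.0
Total dependency ratio: 50.2

0–14: 2432 + 2802 + 3528 = 8762
15–64: 2846 + 2767 + 3205 + 3550 + 2990 + 3600 + 3484 + 3861 + 3849 + 3510 = 33662
65+: 3253 + 4874 = 8127
Youth dependency ratio = 8762 / 33662 × 100 = 26.0
Total dependency ratio = (8762 + 8127) / 33662 × 100 = 16889 / 33662 × 100 = 50.2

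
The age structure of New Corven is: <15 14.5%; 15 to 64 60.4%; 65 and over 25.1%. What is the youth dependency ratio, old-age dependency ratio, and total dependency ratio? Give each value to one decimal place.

Youth dependency ratio: 24.0
Old-age dependency ratio: 41.6
Total dependency ratio: 65.6

Youth dependency ratio = 14.5 / 60.4 × 100 = 24.0
Old-age dependency ratio = 25.1 / 60.4 × 100 = 41.6
Total dependency ratio = (14.5 + 25.1) / 60.4 × 100 = 39.6 / 60.4 × 100 = 65.6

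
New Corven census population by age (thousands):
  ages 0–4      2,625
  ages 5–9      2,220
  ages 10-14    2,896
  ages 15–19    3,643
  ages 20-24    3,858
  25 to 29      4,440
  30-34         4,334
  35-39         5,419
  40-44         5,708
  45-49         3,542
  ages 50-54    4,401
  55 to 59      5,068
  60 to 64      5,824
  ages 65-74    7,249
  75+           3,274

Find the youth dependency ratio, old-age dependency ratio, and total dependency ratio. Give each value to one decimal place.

0–14: 2,625 + 2,220 + 2,896 = 7,741
15–64: 3,643 + 3,858 + 4,440 + 4,334 + 5,419 + 5,708 + 3,542 + 4,401 + 5,068 + 5,824 = 46,237
65+: 7,249 + 3,274 = 10,523
Youth dependency ratio = 7,741 / 46,237 × 100 = 16.7
Old-age dependency ratio = 10,523 / 46,237 × 100 = 22.8
Total dependency ratio = (7,741 + 10,523) / 46,237 × 100 = 18,264 / 46,237 × 100 = 39.5

Youth dependency ratio: 16.7
Old-age dependency ratio: 22.8
Total dependency ratio: 39.5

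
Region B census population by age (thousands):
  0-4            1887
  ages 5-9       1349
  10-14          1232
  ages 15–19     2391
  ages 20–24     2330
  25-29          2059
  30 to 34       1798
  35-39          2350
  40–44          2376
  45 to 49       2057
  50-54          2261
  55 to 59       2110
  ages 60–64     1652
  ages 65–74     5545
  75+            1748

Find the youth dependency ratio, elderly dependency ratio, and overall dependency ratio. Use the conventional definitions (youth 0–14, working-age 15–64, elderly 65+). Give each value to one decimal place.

0–14: 1887 + 1349 + 1232 = 4468
15–64: 2391 + 2330 + 2059 + 1798 + 2350 + 2376 + 2057 + 2261 + 2110 + 1652 = 21384
65+: 5545 + 1748 = 7293
Youth dependency ratio = 4468 / 21384 × 100 = 20.9
Old-age dependency ratio = 7293 / 21384 × 100 = 34.1
Total dependency ratio = (4468 + 7293) / 21384 × 100 = 11761 / 21384 × 100 = 55.0

Youth dependency ratio: 20.9
Old-age dependency ratio: 34.1
Total dependency ratio: 55.0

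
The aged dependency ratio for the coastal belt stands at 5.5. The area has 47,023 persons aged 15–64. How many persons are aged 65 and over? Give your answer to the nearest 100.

Aged 65 and over: 2,600

Old-age dependency ratio = elderly / working-age × 100
5.5 = E / 47,023 × 100
⇒ 2,600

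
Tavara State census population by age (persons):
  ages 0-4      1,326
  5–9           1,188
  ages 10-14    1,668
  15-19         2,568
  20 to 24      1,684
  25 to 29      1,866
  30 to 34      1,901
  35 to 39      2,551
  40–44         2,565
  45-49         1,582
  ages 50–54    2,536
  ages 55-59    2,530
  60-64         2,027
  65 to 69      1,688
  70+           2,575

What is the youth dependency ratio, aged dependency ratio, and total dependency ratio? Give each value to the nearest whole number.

0–14: 1,326 + 1,188 + 1,668 = 4,182
15–64: 2,568 + 1,684 + 1,866 + 1,901 + 2,551 + 2,565 + 1,582 + 2,536 + 2,530 + 2,027 = 21,810
65+: 1,688 + 2,575 = 4,263
Youth dependency ratio = 4,182 / 21,810 × 100 = 19
Old-age dependency ratio = 4,263 / 21,810 × 100 = 20
Total dependency ratio = (4,182 + 4,263) / 21,810 × 100 = 8,445 / 21,810 × 100 = 39

Youth dependency ratio: 19
Old-age dependency ratio: 20
Total dependency ratio: 39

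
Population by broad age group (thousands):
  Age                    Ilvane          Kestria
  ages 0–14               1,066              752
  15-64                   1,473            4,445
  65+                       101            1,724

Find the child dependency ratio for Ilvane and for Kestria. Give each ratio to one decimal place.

Ilvane: 1,066 / 1,473 × 100 = 72.4
Kestria: 752 / 4,445 × 100 = 16.9

Ilvane: 72.4
Kestria: 16.9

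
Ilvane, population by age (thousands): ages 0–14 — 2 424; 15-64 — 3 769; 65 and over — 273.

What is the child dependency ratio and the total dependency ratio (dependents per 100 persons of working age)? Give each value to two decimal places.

Youth dependency ratio = 2 424 / 3 769 × 100 = 64.31
Total dependency ratio = (2 424 + 273) / 3 769 × 100 = 2 697 / 3 769 × 100 = 71.56

Youth dependency ratio: 64.31
Total dependency ratio: 71.56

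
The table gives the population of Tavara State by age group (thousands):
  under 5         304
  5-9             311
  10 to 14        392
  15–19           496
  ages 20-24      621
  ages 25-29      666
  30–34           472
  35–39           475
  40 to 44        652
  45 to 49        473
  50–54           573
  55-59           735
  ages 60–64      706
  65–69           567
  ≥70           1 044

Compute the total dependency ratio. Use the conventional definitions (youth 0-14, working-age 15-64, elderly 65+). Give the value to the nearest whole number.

Total dependency ratio: 45

0–14: 304 + 311 + 392 = 1 007
15–64: 496 + 621 + 666 + 472 + 475 + 652 + 473 + 573 + 735 + 706 = 5 869
65+: 567 + 1 044 = 1 611
Total dependency ratio = (1 007 + 1 611) / 5 869 × 100 = 2 618 / 5 869 × 100 = 45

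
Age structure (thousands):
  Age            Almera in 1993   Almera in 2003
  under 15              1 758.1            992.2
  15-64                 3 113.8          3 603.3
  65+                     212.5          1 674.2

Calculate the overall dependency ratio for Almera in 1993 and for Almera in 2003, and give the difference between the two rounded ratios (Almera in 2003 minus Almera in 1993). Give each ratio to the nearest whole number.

Almera in 1993: 63
Almera in 2003: 74
Difference: +11

Almera in 1993: (1 758.1 + 212.5) / 3 113.8 × 100 = 1 970.6 / 3 113.8 × 100 = 63
Almera in 2003: (992.2 + 1 674.2) / 3 603.3 × 100 = 2 666.4 / 3 603.3 × 100 = 74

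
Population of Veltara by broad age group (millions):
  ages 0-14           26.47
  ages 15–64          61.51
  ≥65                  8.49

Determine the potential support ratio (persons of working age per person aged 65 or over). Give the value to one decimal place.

Potential support ratio = 61.51 / 8.49 = 7.2

Potential support ratio: 7.2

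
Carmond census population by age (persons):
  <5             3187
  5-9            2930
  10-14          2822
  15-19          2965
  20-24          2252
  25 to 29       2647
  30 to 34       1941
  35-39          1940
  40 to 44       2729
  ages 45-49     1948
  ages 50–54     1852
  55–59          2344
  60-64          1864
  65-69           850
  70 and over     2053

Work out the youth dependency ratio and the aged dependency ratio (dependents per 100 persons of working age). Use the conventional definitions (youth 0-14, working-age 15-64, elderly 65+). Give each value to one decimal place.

Youth dependency ratio: 39.8
Old-age dependency ratio: 12.9

0–14: 3187 + 2930 + 2822 = 8939
15–64: 2965 + 2252 + 2647 + 1941 + 1940 + 2729 + 1948 + 1852 + 2344 + 1864 = 22482
65+: 850 + 2053 = 2903
Youth dependency ratio = 8939 / 22482 × 100 = 39.8
Old-age dependency ratio = 2903 / 22482 × 100 = 12.9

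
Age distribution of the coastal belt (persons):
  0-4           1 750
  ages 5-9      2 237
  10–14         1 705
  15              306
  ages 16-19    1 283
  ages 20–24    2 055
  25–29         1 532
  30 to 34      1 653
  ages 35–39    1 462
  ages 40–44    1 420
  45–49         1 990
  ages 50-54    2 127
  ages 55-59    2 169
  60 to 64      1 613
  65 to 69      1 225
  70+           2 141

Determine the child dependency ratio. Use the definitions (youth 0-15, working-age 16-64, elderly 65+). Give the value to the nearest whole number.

Youth dependency ratio: 35

0–15: 1 750 + 2 237 + 1 705 + 306 = 5 998
16–64: 1 283 + 2 055 + 1 532 + 1 653 + 1 462 + 1 420 + 1 990 + 2 127 + 2 169 + 1 613 = 17 304
65+: 1 225 + 2 141 = 3 366
Youth dependency ratio = 5 998 / 17 304 × 100 = 35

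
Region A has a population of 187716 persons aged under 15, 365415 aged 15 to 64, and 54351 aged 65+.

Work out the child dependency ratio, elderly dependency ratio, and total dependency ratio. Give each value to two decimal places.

Youth dependency ratio = 187716 / 365415 × 100 = 51.37
Old-age dependency ratio = 54351 / 365415 × 100 = 14.87
Total dependency ratio = (187716 + 54351) / 365415 × 100 = 242067 / 365415 × 100 = 66.24

Youth dependency ratio: 51.37
Old-age dependency ratio: 14.87
Total dependency ratio: 66.24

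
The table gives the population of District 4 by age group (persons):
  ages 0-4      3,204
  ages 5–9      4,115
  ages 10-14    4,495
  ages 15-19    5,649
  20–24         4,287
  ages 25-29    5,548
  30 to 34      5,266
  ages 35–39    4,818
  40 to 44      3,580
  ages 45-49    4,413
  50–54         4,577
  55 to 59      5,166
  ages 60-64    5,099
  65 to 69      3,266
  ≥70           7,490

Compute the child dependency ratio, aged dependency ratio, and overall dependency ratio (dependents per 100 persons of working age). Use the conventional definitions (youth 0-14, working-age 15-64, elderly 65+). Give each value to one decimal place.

Youth dependency ratio: 24.4
Old-age dependency ratio: 22.2
Total dependency ratio: 46.6

0–14: 3,204 + 4,115 + 4,495 = 11,814
15–64: 5,649 + 4,287 + 5,548 + 5,266 + 4,818 + 3,580 + 4,413 + 4,577 + 5,166 + 5,099 = 48,403
65+: 3,266 + 7,490 = 10,756
Youth dependency ratio = 11,814 / 48,403 × 100 = 24.4
Old-age dependency ratio = 10,756 / 48,403 × 100 = 22.2
Total dependency ratio = (11,814 + 10,756) / 48,403 × 100 = 22,570 / 48,403 × 100 = 46.6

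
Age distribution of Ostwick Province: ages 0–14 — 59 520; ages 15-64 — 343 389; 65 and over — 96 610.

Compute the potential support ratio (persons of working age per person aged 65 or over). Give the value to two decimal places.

Potential support ratio = 343 389 / 96 610 = 3.55

Potential support ratio: 3.55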